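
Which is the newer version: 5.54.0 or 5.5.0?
5.54.0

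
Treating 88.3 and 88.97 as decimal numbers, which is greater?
88.97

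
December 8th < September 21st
False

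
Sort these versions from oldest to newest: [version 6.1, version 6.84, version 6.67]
[version 6.1, version 6.67, version 6.84]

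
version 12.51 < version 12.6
False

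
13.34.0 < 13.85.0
True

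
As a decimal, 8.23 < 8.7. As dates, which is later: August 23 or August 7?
August 23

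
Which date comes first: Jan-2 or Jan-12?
Jan-2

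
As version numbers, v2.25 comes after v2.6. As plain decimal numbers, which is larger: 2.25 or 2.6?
2.6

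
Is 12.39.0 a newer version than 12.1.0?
Yes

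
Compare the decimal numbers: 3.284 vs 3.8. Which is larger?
3.8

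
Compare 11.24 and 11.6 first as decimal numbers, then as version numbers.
As decimals: 11.24 < 11.6. As versions: v11.24 > v11.6 (minor version 24 > 6).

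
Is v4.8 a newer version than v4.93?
No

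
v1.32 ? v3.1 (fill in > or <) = <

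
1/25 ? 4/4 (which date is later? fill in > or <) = <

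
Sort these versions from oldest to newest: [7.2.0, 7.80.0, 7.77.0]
[7.2.0, 7.77.0, 7.80.0]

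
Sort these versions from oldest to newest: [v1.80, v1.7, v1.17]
[v1.7, v1.17, v1.80]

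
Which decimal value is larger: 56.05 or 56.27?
56.27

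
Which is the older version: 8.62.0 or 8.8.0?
8.8.0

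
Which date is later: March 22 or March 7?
March 22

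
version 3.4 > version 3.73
False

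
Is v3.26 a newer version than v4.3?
No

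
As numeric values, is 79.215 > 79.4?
False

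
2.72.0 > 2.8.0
True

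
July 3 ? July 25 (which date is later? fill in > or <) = <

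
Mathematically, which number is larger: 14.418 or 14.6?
14.6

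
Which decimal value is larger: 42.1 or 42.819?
42.819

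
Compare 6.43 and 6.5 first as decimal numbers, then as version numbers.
As decimals: 6.43 < 6.5. As versions: v6.43 > v6.5 (minor version 43 > 5).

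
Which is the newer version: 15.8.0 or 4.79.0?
15.8.0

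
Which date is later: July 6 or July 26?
July 26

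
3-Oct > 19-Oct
False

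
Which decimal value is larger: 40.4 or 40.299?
40.4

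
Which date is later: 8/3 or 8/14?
8/14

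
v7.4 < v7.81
True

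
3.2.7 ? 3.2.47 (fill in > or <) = <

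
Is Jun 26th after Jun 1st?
Yes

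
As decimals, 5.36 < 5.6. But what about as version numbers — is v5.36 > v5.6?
True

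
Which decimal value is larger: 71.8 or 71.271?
71.8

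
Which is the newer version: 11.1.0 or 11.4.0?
11.4.0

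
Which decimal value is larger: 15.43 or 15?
15.43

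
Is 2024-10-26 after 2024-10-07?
Yes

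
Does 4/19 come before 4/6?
No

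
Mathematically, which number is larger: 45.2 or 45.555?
45.555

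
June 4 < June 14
True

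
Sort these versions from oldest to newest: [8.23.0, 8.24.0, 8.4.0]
[8.4.0, 8.23.0, 8.24.0]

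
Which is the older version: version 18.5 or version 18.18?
version 18.5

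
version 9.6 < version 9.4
False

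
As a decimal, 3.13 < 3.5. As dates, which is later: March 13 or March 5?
March 13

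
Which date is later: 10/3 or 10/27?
10/27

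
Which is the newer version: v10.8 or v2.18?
v10.8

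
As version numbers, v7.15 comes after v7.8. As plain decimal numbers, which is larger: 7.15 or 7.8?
7.8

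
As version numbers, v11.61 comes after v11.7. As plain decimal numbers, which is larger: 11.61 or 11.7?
11.7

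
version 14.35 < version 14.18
False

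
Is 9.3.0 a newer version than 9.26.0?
No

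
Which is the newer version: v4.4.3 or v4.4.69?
v4.4.69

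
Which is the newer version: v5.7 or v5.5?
v5.7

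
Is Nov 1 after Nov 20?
No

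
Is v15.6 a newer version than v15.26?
No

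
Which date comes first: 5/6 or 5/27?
5/6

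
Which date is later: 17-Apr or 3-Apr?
17-Apr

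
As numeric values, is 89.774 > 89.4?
True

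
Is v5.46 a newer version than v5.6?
Yes. Version numbers are compared segment by segment as integers, not as decimals: minor version 46 > 6, so v5.46 > v5.6 (even though the decimal 5.46 < 5.6).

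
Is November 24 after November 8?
Yes. Day 24 comes after day 8 in November — this is a date comparison, not a decimal one (the decimal 11.24 would be smaller than 11.8).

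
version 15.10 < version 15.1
False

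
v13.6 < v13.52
True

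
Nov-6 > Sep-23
True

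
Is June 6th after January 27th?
Yes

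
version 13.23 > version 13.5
True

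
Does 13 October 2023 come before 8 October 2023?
No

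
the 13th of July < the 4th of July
False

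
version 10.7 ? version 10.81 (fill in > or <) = <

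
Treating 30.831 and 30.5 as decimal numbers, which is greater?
30.831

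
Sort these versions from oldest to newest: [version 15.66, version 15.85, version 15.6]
[version 15.6, version 15.66, version 15.85]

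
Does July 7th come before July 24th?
Yes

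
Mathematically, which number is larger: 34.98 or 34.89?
34.98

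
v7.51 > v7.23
True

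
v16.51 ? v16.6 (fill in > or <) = >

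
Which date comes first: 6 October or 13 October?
6 October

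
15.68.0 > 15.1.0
True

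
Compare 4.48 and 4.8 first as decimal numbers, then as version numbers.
As decimals: 4.48 < 4.8. As versions: v4.48 > v4.8 (minor version 48 > 8).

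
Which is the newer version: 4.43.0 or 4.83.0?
4.83.0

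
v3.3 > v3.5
False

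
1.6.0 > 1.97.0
False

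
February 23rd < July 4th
True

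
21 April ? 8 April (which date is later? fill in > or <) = >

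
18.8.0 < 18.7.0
False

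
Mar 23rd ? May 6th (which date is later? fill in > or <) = <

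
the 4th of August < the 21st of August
True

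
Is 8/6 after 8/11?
No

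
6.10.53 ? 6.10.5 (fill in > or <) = >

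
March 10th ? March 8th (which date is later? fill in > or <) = >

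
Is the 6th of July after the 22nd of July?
No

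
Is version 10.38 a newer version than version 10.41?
No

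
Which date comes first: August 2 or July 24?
July 24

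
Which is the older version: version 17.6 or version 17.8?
version 17.6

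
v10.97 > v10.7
True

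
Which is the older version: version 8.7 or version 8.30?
version 8.7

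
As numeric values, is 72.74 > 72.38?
True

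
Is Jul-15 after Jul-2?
Yes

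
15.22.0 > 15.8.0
True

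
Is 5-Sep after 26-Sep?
No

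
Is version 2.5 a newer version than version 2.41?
No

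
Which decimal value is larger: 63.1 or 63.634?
63.634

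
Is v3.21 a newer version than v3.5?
Yes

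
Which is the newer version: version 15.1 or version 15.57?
version 15.57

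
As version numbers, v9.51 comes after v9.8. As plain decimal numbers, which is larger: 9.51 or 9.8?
9.8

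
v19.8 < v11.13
False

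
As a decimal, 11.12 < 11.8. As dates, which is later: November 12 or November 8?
November 12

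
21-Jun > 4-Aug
False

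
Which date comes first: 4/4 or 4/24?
4/4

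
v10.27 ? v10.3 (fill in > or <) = >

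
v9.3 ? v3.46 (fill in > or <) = >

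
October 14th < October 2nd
False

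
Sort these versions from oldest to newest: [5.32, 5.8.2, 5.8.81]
[5.8.2, 5.8.81, 5.32]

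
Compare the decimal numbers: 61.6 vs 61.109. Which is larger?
61.6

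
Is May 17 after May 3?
Yes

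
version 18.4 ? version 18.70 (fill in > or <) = <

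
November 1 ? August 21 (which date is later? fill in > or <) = >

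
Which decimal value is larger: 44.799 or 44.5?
44.799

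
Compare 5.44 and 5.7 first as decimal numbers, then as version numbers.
As decimals: 5.44 < 5.7. As versions: v5.44 > v5.7 (minor version 44 > 7).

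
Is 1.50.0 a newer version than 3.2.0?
No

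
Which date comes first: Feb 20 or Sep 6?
Feb 20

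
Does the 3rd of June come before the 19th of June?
Yes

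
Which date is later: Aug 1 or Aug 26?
Aug 26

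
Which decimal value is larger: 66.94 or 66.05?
66.94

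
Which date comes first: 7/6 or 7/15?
7/6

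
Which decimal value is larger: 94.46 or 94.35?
94.46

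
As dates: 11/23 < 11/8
False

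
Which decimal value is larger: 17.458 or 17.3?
17.458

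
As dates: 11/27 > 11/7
True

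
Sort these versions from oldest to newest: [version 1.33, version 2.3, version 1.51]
[version 1.33, version 1.51, version 2.3]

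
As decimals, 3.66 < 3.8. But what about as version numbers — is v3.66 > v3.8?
True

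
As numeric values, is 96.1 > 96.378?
False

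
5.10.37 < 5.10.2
False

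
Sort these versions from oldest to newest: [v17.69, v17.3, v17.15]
[v17.3, v17.15, v17.69]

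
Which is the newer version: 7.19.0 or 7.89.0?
7.89.0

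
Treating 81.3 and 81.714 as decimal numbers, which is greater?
81.714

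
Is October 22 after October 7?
Yes. Day 22 comes after day 7 in October — this is a date comparison, not a decimal one (the decimal 10.22 would be smaller than 10.7).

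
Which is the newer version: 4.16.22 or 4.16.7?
4.16.22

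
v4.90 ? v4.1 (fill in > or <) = >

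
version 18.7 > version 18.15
False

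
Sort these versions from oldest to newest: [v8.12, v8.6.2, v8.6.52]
[v8.6.2, v8.6.52, v8.12]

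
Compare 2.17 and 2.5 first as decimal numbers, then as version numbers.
As decimals: 2.17 < 2.5. As versions: v2.17 > v2.5 (minor version 17 > 5).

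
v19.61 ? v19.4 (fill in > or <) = >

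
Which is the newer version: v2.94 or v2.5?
v2.94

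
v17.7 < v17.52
True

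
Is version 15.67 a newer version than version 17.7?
No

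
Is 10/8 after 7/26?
Yes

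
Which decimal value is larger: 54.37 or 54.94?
54.94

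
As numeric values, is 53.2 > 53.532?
False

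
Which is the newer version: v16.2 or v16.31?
v16.31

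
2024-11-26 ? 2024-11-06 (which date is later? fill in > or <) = >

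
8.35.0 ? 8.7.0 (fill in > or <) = >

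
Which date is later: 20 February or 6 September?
6 September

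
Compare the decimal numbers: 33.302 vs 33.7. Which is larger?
33.7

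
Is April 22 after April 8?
Yes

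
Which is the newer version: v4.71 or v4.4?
v4.71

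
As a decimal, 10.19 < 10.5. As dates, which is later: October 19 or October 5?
October 19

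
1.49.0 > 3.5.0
False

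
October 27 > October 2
True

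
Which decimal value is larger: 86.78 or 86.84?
86.84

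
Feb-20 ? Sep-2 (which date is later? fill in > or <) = <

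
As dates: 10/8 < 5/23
False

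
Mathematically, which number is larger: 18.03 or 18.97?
18.97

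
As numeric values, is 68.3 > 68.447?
False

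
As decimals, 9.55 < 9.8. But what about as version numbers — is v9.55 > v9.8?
True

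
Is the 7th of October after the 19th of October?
No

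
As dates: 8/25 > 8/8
True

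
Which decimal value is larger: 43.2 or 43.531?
43.531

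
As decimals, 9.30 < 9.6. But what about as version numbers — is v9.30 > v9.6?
True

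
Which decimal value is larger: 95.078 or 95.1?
95.1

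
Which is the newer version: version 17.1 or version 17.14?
version 17.14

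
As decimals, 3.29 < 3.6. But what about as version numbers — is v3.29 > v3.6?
True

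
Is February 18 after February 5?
Yes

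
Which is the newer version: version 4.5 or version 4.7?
version 4.7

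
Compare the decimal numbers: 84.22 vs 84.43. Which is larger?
84.43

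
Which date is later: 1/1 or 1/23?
1/23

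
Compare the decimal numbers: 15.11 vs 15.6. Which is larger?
15.6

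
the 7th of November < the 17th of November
True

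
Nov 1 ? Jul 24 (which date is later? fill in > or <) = >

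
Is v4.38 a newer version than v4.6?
Yes. Version numbers are compared segment by segment as integers, not as decimals: minor version 38 > 6, so v4.38 > v4.6 (even though the decimal 4.38 < 4.6).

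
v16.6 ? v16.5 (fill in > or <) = >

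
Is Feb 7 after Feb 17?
No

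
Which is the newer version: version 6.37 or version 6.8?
version 6.37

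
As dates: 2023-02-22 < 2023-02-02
False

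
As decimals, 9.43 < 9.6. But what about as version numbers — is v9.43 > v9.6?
True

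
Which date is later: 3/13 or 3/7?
3/13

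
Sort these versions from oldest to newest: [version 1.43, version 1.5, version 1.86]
[version 1.5, version 1.43, version 1.86]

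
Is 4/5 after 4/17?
No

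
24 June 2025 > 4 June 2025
True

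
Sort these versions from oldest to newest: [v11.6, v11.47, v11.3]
[v11.3, v11.6, v11.47]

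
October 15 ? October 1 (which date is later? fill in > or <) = >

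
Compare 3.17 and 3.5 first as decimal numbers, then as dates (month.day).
As decimals: 3.17 < 3.5. As dates: 3/17 is later than 3/5 (day 17 > day 5).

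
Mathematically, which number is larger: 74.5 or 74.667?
74.667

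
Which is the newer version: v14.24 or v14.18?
v14.24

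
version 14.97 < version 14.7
False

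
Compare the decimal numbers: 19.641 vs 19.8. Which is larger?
19.8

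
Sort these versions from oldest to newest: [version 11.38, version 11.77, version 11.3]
[version 11.3, version 11.38, version 11.77]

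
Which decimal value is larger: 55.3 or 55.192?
55.3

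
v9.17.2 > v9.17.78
False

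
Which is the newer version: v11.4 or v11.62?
v11.62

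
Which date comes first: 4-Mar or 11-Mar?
4-Mar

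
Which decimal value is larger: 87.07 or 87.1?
87.1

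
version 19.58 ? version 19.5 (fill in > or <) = >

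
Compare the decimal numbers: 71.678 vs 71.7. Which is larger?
71.7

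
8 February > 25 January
True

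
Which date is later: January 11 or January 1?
January 11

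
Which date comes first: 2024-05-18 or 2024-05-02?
2024-05-02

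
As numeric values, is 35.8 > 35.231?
True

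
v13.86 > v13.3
True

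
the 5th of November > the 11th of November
False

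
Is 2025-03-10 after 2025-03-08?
Yes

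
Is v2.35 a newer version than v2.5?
Yes. Version numbers are compared segment by segment as integers, not as decimals: minor version 35 > 5, so v2.35 > v2.5 (even though the decimal 2.35 < 2.5).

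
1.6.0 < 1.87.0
True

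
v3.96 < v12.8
True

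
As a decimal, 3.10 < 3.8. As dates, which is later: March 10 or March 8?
March 10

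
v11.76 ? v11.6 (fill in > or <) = >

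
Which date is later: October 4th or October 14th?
October 14th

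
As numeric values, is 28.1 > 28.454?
False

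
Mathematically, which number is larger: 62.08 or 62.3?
62.3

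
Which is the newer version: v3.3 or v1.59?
v3.3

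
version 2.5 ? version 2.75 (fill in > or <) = <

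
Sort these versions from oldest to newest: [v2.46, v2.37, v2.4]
[v2.4, v2.37, v2.46]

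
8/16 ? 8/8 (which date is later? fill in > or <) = >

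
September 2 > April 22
True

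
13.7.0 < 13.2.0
False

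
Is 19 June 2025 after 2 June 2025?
Yes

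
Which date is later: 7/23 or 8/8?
8/8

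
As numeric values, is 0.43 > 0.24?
True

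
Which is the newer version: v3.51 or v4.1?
v4.1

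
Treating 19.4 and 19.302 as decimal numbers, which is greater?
19.4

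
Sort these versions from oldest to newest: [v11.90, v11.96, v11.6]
[v11.6, v11.90, v11.96]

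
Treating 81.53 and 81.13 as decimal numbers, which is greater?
81.53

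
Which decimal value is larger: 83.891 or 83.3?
83.891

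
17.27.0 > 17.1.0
True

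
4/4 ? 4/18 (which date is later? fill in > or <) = <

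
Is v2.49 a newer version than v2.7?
Yes. Version numbers are compared segment by segment as integers, not as decimals: minor version 49 > 7, so v2.49 > v2.7 (even though the decimal 2.49 < 2.7).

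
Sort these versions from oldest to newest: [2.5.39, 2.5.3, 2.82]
[2.5.3, 2.5.39, 2.82]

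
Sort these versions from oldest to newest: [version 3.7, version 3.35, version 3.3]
[version 3.3, version 3.7, version 3.35]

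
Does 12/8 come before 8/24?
No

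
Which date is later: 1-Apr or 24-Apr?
24-Apr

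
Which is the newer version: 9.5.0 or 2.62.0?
9.5.0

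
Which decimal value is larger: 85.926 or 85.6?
85.926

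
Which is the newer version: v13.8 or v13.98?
v13.98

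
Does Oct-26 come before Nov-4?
Yes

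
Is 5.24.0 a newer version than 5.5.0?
Yes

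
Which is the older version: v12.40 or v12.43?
v12.40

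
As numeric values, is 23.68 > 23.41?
True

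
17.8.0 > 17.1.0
True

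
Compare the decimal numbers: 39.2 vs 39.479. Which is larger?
39.479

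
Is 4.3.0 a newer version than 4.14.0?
No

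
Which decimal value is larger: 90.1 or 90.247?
90.247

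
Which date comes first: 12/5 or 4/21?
4/21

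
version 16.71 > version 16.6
True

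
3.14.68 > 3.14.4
True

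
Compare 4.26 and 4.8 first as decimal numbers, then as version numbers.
As decimals: 4.26 < 4.8. As versions: v4.26 > v4.8 (minor version 26 > 8).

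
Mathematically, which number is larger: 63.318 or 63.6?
63.6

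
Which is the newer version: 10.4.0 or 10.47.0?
10.47.0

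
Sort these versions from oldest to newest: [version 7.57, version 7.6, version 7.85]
[version 7.6, version 7.57, version 7.85]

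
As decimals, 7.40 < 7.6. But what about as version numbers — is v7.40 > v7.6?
True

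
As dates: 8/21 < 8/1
False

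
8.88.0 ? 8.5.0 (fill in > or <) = >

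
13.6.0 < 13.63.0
True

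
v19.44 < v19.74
True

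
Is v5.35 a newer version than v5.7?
Yes. Version numbers are compared segment by segment as integers, not as decimals: minor version 35 > 7, so v5.35 > v5.7 (even though the decimal 5.35 < 5.7).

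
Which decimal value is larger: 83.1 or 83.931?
83.931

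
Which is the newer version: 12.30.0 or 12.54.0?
12.54.0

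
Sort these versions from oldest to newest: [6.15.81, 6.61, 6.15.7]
[6.15.7, 6.15.81, 6.61]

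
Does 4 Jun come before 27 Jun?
Yes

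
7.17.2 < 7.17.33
True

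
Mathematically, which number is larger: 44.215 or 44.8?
44.8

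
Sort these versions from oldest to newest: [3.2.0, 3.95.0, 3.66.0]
[3.2.0, 3.66.0, 3.95.0]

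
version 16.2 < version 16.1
False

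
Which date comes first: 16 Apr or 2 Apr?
2 Apr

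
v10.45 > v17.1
False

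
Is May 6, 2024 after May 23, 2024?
No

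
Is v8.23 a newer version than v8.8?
Yes. Version numbers are compared segment by segment as integers, not as decimals: minor version 23 > 8, so v8.23 > v8.8 (even though the decimal 8.23 < 8.8).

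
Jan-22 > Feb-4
False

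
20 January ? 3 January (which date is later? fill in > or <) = >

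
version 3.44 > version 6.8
False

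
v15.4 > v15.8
False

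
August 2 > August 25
False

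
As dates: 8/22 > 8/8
True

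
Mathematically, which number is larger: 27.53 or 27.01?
27.53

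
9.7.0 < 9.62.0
True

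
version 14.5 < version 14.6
True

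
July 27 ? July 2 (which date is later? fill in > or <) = >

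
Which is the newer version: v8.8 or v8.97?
v8.97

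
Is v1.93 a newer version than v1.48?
Yes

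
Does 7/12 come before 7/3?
No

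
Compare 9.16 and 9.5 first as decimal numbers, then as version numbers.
As decimals: 9.16 < 9.5. As versions: v9.16 > v9.5 (minor version 16 > 5).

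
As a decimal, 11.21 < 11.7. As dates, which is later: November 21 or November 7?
November 21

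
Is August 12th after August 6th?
Yes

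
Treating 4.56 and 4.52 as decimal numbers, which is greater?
4.56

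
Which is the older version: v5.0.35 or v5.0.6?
v5.0.6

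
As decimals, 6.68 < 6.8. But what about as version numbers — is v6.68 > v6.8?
True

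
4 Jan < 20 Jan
True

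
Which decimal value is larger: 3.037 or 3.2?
3.2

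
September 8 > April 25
True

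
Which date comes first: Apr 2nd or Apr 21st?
Apr 2nd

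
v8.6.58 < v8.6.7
False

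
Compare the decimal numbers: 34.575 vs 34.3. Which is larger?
34.575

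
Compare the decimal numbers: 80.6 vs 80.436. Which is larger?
80.6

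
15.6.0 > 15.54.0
False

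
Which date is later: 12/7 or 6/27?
12/7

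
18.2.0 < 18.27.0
True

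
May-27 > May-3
True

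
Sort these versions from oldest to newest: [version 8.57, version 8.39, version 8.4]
[version 8.4, version 8.39, version 8.57]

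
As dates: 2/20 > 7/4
False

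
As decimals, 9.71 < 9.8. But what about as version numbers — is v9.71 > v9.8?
True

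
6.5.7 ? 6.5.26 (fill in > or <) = <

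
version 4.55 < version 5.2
True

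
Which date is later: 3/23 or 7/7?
7/7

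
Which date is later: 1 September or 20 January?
1 September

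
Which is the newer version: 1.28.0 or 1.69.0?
1.69.0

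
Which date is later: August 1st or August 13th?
August 13th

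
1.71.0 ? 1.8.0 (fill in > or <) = >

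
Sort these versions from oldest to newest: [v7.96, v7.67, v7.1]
[v7.1, v7.67, v7.96]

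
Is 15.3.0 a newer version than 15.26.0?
No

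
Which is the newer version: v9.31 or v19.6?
v19.6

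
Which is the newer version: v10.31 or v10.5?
v10.31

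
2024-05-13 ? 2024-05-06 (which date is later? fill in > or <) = >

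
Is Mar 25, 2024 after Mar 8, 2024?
Yes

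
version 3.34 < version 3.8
False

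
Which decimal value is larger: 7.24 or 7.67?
7.67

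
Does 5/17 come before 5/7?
No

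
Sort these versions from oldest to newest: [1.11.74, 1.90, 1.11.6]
[1.11.6, 1.11.74, 1.90]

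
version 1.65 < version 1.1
False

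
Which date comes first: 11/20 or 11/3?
11/3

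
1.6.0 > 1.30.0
False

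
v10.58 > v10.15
True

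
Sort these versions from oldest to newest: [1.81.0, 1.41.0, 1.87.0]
[1.41.0, 1.81.0, 1.87.0]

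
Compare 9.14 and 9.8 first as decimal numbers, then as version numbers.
As decimals: 9.14 < 9.8. As versions: v9.14 > v9.8 (minor version 14 > 8).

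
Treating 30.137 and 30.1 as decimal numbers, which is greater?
30.137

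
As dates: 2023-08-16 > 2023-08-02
True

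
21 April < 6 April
False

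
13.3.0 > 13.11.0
False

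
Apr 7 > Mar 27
True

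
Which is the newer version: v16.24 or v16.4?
v16.24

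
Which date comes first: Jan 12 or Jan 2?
Jan 2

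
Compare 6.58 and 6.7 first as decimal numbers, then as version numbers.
As decimals: 6.58 < 6.7. As versions: v6.58 > v6.7 (minor version 58 > 7).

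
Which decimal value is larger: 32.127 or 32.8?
32.8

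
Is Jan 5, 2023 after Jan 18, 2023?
No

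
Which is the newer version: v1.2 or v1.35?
v1.35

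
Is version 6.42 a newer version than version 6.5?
Yes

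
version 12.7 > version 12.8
False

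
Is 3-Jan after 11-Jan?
No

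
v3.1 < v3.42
True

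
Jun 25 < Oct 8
True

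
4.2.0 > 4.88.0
False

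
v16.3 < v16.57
True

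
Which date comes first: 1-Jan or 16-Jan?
1-Jan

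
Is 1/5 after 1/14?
No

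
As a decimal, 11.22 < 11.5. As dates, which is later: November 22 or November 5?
November 22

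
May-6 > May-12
False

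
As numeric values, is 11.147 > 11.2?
False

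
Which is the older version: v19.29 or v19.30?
v19.29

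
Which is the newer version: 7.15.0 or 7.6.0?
7.15.0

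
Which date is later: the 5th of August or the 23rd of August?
the 23rd of August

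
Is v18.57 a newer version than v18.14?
Yes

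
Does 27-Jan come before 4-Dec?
Yes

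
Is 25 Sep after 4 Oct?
No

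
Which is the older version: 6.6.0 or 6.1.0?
6.1.0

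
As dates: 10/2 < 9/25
False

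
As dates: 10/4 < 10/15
True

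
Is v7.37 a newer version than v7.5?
Yes. Version numbers are compared segment by segment as integers, not as decimals: minor version 37 > 5, so v7.37 > v7.5 (even though the decimal 7.37 < 7.5).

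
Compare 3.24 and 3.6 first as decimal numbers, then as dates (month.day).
As decimals: 3.24 < 3.6. As dates: 3/24 is later than 3/6 (day 24 > day 6).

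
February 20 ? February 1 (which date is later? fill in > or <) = >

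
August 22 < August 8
False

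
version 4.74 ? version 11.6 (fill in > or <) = <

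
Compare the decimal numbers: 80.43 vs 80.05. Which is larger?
80.43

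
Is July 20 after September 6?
No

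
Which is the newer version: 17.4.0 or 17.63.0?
17.63.0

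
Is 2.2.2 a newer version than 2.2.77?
No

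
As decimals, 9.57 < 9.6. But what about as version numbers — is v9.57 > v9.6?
True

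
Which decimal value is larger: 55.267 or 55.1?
55.267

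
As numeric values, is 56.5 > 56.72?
False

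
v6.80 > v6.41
True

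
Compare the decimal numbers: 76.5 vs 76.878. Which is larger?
76.878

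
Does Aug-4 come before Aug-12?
Yes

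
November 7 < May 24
False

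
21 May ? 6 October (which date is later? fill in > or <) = <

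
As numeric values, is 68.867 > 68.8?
True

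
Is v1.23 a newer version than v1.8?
Yes. Version numbers are compared segment by segment as integers, not as decimals: minor version 23 > 8, so v1.23 > v1.8 (even though the decimal 1.23 < 1.8).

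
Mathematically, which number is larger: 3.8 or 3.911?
3.911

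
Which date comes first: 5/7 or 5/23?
5/7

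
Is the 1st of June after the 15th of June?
No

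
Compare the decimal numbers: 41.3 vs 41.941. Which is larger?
41.941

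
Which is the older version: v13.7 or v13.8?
v13.7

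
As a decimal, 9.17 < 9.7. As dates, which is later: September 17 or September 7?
September 17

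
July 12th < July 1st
False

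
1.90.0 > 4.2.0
False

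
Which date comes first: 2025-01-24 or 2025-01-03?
2025-01-03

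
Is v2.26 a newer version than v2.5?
Yes. Version numbers are compared segment by segment as integers, not as decimals: minor version 26 > 5, so v2.26 > v2.5 (even though the decimal 2.26 < 2.5).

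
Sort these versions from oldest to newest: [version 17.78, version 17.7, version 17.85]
[version 17.7, version 17.78, version 17.85]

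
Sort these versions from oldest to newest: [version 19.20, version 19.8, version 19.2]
[version 19.2, version 19.8, version 19.20]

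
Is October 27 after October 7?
Yes. Day 27 comes after day 7 in October — this is a date comparison, not a decimal one (the decimal 10.27 would be smaller than 10.7).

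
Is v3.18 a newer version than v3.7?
Yes. Version numbers are compared segment by segment as integers, not as decimals: minor version 18 > 7, so v3.18 > v3.7 (even though the decimal 3.18 < 3.7).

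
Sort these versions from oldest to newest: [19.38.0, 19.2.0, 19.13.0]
[19.2.0, 19.13.0, 19.38.0]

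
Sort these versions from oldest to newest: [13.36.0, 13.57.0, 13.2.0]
[13.2.0, 13.36.0, 13.57.0]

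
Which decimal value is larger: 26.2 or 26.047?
26.2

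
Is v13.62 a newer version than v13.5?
Yes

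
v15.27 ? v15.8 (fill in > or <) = >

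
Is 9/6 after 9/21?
No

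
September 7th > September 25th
False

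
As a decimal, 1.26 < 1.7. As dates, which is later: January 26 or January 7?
January 26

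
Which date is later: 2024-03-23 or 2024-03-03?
2024-03-23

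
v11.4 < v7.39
False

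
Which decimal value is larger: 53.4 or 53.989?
53.989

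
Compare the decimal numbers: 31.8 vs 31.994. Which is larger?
31.994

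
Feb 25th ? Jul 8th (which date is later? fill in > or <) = <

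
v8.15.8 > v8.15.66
False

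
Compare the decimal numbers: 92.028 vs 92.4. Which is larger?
92.4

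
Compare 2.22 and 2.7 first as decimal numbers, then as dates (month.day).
As decimals: 2.22 < 2.7. As dates: 2/22 is later than 2/7 (day 22 > day 7).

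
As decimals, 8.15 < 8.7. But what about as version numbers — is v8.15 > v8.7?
True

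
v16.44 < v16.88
True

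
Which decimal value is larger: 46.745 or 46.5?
46.745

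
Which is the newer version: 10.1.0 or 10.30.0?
10.30.0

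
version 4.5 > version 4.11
False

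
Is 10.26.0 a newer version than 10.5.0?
Yes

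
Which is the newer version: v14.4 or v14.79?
v14.79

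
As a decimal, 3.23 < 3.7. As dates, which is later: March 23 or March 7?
March 23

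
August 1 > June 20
True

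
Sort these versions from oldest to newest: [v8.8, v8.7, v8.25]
[v8.7, v8.8, v8.25]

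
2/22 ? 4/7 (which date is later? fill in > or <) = <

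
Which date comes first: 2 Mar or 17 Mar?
2 Mar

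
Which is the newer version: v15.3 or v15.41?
v15.41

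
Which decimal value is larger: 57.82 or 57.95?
57.95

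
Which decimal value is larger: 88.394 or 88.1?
88.394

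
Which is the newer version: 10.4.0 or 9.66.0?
10.4.0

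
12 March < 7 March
False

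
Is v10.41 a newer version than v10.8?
Yes. Version numbers are compared segment by segment as integers, not as decimals: minor version 41 > 8, so v10.41 > v10.8 (even though the decimal 10.41 < 10.8).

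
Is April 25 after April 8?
Yes. Day 25 comes after day 8 in April — this is a date comparison, not a decimal one (the decimal 4.25 would be smaller than 4.8).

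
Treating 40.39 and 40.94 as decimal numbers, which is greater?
40.94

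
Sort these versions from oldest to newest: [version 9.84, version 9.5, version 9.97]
[version 9.5, version 9.84, version 9.97]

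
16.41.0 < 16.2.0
False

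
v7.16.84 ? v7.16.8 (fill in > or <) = >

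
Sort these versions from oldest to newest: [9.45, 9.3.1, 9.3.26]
[9.3.1, 9.3.26, 9.45]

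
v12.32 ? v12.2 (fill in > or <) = >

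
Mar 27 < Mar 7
False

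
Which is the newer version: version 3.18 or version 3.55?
version 3.55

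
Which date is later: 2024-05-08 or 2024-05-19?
2024-05-19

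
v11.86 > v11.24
True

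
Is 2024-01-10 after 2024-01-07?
Yes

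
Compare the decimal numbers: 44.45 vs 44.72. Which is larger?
44.72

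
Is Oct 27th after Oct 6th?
Yes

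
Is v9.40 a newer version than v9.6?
Yes. Version numbers are compared segment by segment as integers, not as decimals: minor version 40 > 6, so v9.40 > v9.6 (even though the decimal 9.40 < 9.6).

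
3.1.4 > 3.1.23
False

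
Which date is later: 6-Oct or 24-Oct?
24-Oct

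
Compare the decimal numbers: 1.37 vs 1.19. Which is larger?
1.37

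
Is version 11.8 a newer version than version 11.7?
Yes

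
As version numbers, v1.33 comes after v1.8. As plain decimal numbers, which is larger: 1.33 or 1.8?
1.8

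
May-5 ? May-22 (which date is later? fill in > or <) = <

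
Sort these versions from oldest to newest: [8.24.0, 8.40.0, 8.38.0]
[8.24.0, 8.38.0, 8.40.0]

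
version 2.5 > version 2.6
False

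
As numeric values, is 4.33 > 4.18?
True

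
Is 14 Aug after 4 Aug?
Yes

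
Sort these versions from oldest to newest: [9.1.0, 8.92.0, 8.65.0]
[8.65.0, 8.92.0, 9.1.0]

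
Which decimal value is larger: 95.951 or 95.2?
95.951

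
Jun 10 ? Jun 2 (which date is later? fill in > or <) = >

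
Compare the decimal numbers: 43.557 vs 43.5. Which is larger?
43.557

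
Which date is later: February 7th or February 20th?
February 20th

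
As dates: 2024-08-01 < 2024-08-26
True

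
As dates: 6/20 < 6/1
False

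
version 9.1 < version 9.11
True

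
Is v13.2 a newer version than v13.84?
No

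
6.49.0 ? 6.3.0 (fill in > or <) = >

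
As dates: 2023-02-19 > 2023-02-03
True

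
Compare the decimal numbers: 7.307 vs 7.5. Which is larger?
7.5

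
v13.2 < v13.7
True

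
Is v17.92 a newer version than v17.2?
Yes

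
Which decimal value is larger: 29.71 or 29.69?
29.71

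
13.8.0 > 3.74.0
True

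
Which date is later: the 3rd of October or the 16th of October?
the 16th of October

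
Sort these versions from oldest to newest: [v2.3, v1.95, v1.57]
[v1.57, v1.95, v2.3]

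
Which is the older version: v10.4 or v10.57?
v10.4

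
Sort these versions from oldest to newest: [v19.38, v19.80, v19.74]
[v19.38, v19.74, v19.80]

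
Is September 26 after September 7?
Yes. Day 26 comes after day 7 in September — this is a date comparison, not a decimal one (the decimal 9.26 would be smaller than 9.7).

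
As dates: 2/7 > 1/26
True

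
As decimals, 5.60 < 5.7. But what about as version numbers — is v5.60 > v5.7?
True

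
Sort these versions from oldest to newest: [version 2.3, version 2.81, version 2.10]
[version 2.3, version 2.10, version 2.81]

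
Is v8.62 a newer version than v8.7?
Yes. Version numbers are compared segment by segment as integers, not as decimals: minor version 62 > 7, so v8.62 > v8.7 (even though the decimal 8.62 < 8.7).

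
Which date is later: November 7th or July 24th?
November 7th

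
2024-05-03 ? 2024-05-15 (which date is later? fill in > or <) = <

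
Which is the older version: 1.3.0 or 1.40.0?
1.3.0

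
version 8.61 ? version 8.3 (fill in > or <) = >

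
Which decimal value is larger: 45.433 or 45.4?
45.433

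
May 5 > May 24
False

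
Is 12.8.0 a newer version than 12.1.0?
Yes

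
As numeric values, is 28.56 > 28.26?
True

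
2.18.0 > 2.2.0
True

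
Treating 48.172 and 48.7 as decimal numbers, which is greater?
48.7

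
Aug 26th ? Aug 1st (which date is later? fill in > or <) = >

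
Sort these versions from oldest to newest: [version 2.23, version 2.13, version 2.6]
[version 2.6, version 2.13, version 2.23]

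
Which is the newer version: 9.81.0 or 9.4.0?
9.81.0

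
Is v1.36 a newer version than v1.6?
Yes. Version numbers are compared segment by segment as integers, not as decimals: minor version 36 > 6, so v1.36 > v1.6 (even though the decimal 1.36 < 1.6).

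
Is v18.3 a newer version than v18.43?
No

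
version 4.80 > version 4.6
True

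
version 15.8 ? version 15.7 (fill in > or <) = >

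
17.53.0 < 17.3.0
False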